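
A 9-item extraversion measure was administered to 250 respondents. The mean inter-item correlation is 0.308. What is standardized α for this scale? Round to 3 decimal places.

standardized α = 0.800

Standardized α = k·r̄ / (1 + (k−1)·r̄) = 9 × 0.308 / (1 + 8 × 0.308)
  = 2.7720 / 3.4640 = 0.800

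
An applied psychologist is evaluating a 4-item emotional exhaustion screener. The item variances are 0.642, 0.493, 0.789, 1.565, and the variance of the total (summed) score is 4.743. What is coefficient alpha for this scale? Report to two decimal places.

sum of item variances = 0.642 + 0.493 + 0.789 + 1.565 = 3.489
α = (k/(k−1))·(1 − sum of item variances/Var(T)) = (4/3)·(1 − 3.489/4.743) = 0.35

coefficient alpha = 0.35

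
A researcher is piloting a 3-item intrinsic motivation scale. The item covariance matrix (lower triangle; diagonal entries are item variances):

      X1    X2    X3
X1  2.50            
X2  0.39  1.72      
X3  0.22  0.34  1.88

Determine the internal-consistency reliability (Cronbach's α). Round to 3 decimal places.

Cronbach's α = 0.356

Σσ²ᵢ = 2.50 + 1.72 + 1.88 = 6.10
Σ_{i<j} σ_ij = 0.95
total variance = 6.10 + 2 × 0.95 = 8.00
α = (k/(k−1))·(1 − Σσ²ᵢ/total variance) = (3/2)·(1 − 6.10/8.00) = 0.356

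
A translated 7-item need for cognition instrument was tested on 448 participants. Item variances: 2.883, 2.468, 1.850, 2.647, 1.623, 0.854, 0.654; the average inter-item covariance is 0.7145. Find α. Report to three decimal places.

α = 0.814

sum of item variances = 2.883 + 2.468 + 1.850 + 2.647 + 1.623 + 0.854 + 0.654 = 12.979
Sum of the 21 distinct covariances = 21 × 0.7145 = 15.0045
Var(T) = sum of item variances + 2·Σcov = 12.979 + 2 × 15.0045 = 42.9880
α = (7/6)·(1 − 12.979/42.9880) = 0.814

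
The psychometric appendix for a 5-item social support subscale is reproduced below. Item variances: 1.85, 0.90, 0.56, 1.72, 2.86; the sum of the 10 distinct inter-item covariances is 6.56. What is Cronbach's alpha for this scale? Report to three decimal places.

ΣVar(i) = 1.85 + 0.90 + 0.56 + 1.72 + 2.86 = 7.89
Sum of distinct covariances = 6.56
Var(T) = ΣVar(i) + 2·Σcov = 7.89 + 2 × 6.56 = 21.01
α = (5/4)·(1 − 7.89/21.01) = 0.781

α = 0.781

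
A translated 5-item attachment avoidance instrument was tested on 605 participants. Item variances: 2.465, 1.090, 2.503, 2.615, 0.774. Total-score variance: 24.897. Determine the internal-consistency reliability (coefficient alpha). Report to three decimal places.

Σσᵢ² = 2.465 + 1.090 + 2.503 + 2.615 + 0.774 = 9.447
α = (k/(k−1))·(1 − Σσᵢ²/σ²_T) = (5/4)·(1 − 9.447/24.897) = 0.776

coefficient alpha = 0.776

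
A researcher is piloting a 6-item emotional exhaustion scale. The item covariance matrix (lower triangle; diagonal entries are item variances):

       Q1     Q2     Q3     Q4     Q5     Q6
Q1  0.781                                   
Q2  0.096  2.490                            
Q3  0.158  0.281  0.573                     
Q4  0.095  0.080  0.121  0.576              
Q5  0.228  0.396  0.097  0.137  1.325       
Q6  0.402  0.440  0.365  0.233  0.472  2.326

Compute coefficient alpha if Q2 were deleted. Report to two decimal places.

coefficient alpha = 0.57

Remaining items: Q1, Q3, Q4, Q5, Q6 (k = 5).
sum of item variances = 0.781 + 0.573 + 0.576 + 1.325 + 2.326 = 5.581
σ²_T = 5.581 + 2 × 2.308 = 10.197
α (item deleted) = (5/4)·(1 − 5.581/10.197) = 0.57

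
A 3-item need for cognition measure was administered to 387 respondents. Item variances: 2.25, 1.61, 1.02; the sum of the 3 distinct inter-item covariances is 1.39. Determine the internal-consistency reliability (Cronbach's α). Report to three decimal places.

Cronbach's α = 0.544

sum of item variances = 2.25 + 1.61 + 1.02 = 4.88
Sum of distinct covariances = 1.39
Var(T) = sum of item variances + 2·Σcov = 4.88 + 2 × 1.39 = 7.66
α = (3/2)·(1 − 4.88/7.66) = 0.544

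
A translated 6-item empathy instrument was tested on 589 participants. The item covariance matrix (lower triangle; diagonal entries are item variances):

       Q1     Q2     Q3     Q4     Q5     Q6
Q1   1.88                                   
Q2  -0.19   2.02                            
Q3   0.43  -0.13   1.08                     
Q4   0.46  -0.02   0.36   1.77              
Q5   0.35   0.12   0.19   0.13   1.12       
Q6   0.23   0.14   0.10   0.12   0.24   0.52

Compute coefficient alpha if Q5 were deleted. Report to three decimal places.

α = 0.365

Remaining items: Q1, Q2, Q3, Q4, Q6 (k = 5).
Σσ²ᵢ = 1.88 + 2.02 + 1.08 + 1.77 + 0.52 = 7.27
σ²_T = 7.27 + 2 × 1.50 = 10.27
α (item deleted) = (5/4)·(1 − 7.27/10.27) = 0.365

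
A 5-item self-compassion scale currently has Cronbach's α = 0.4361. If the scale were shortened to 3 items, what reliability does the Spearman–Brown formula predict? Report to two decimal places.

predicted reliability = 0.32

Length factor m = 3/5 = 0.6000
α' = m·α / (1 − (1−m)·α)
   = 3/5 × 0.4361 / (1 − (1 − 3/5) × 0.4361)
   = 0.2617 / 0.8256 = 0.32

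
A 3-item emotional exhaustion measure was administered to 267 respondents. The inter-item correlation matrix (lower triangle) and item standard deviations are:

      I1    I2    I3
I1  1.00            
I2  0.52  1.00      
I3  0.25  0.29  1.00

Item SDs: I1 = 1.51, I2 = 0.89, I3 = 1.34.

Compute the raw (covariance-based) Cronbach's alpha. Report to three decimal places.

Σσ²ᵢ = 1.51² + 0.89² + 1.34² = 4.8678
Covariances σ_ij = r_ij · s_i · s_j:
  σ(I1,I2) = 0.52 × 1.51 × 0.89 = 0.6988
  σ(I1,I3) = 0.25 × 1.51 × 1.34 = 0.5059
  σ(I2,I3) = 0.29 × 0.89 × 1.34 = 0.3459
σ²_T = Σσ²ᵢ + 2·Σσ_ij = 4.8678 + 2 × 1.5506 = 7.9690
α = (3/2)·(1 − 4.8678/7.9690) = 0.584

Cronbach's alpha = 0.584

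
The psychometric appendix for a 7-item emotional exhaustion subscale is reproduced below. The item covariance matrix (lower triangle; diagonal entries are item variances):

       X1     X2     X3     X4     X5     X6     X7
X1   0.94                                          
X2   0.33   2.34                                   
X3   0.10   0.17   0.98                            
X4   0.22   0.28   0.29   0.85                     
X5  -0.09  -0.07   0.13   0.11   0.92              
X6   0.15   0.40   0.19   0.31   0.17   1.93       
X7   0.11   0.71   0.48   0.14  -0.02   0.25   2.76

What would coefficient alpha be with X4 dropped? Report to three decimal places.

Remaining items: X1, X2, X3, X5, X6, X7 (k = 6).
sum of item variances = 0.94 + 2.34 + 0.98 + 0.92 + 1.93 + 2.76 = 9.87
σ²_T = 9.87 + 2 × 3.01 = 15.89
α (item deleted) = (6/5)·(1 − 9.87/15.89) = 0.455

α = 0.455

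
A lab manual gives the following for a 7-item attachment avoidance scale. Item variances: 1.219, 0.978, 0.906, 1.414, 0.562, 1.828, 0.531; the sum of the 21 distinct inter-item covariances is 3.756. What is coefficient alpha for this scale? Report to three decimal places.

coefficient alpha = 0.586

Σσ²ᵢ = 1.219 + 0.978 + 0.906 + 1.414 + 0.562 + 1.828 + 0.531 = 7.438
Sum of distinct covariances = 3.756
Var(T) = Σσ²ᵢ + 2·Σcov = 7.438 + 2 × 3.756 = 14.950
α = (7/6)·(1 − 7.438/14.950) = 0.586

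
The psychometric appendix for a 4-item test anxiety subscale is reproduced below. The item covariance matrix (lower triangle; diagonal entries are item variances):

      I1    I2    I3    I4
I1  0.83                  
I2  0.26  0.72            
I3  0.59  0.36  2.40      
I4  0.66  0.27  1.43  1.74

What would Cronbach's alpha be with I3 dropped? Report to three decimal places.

Cronbach's alpha = 0.630

Remaining items: I1, I2, I4 (k = 3).
Σσᵢ² = 0.83 + 0.72 + 1.74 = 3.29
σ²_total = 3.29 + 2 × 1.19 = 5.67
α (item deleted) = (3/2)·(1 − 3.29/5.67) = 0.630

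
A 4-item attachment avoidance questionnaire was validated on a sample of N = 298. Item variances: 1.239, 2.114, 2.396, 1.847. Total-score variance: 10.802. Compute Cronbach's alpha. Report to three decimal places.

α = 0.396

sum of item variances = 1.239 + 2.114 + 2.396 + 1.847 = 7.596
α = (k/(k−1))·(1 − sum of item variances/σ²_T) = (4/3)·(1 − 7.596/10.802) = 0.396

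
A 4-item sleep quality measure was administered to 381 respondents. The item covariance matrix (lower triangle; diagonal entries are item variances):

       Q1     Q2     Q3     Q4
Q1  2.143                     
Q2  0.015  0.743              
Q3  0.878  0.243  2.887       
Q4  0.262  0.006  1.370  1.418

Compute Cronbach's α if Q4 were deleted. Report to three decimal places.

Remaining items: Q1, Q2, Q3 (k = 3).
Σσ²ᵢ = 2.143 + 0.743 + 2.887 = 5.773
σ²_T = 5.773 + 2 × 1.136 = 8.045
α (item deleted) = (3/2)·(1 − 5.773/8.045) = 0.424

Cronbach's α = 0.424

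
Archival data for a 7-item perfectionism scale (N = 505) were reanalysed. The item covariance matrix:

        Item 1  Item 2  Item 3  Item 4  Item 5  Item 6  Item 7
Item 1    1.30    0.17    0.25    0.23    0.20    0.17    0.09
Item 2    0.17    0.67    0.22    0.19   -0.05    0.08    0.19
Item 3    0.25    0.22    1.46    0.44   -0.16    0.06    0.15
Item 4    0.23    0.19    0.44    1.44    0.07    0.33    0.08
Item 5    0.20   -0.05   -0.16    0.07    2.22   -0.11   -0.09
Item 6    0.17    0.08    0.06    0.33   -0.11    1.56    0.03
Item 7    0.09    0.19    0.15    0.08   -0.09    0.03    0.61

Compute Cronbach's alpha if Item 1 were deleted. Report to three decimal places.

Cronbach's alpha = 0.317

Remaining items: Item 2, Item 3, Item 4, Item 5, Item 6, Item 7 (k = 6).
sum of item variances = 0.67 + 1.46 + 1.44 + 2.22 + 1.56 + 0.61 = 7.96
Var(T) = 7.96 + 2 × 1.43 = 10.82
α (item deleted) = (6/5)·(1 − 7.96/10.82) = 0.317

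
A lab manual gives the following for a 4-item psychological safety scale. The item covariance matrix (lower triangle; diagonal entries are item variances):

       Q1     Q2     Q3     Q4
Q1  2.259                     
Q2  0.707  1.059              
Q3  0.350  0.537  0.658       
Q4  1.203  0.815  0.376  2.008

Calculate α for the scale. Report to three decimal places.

Σσ²ᵢ = 2.259 + 1.059 + 0.658 + 2.008 = 5.984
Σ_{i<j} σ_ij = 3.988
Var(T) = 5.984 + 2 × 3.988 = 13.960
α = (k/(k−1))·(1 − Σσ²ᵢ/Var(T)) = (4/3)·(1 − 5.984/13.960) = 0.762

α = 0.762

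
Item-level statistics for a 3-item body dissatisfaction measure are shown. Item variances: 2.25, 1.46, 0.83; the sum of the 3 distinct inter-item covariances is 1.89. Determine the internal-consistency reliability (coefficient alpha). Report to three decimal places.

coefficient alpha = 0.681

Σσᵢ² = 2.25 + 1.46 + 0.83 = 4.54
Sum of distinct covariances = 1.89
σ²_T = Σσᵢ² + 2·Σcov = 4.54 + 2 × 1.89 = 8.32
α = (3/2)·(1 − 4.54/8.32) = 0.681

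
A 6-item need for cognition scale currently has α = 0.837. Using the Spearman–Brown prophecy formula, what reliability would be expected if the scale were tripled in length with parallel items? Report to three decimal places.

Length factor m = 3
α' = m·α / (1 + (m−1)·α)
   = 3 × 0.837 / (1 + (3 − 1) × 0.837)
   = 2.5110 / 2.6740 = 0.939

predicted reliability = 0.939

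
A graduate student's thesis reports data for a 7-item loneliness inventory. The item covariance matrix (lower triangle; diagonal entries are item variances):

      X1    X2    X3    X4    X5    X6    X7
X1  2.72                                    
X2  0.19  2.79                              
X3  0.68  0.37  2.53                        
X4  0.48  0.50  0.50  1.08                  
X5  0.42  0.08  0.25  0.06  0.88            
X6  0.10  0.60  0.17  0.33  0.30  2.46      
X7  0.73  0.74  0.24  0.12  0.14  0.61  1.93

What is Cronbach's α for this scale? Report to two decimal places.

sum of item variances = 2.72 + 2.79 + 2.53 + 1.08 + 0.88 + 2.46 + 1.93 = 14.39
Σ_{i<j} σ_ij = 7.61
σ²_T = 14.39 + 2 × 7.61 = 29.61
α = (k/(k−1))·(1 − sum of item variances/σ²_T) = (7/6)·(1 − 14.39/29.61) = 0.60

α = 0.60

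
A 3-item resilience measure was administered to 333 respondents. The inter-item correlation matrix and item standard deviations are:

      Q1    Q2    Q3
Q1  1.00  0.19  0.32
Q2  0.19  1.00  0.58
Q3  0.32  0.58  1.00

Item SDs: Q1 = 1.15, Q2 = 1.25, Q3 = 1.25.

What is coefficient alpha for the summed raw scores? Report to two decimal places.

Σσ²ᵢ = 1.15² + 1.25² + 1.25² = 4.4475
Covariances σ_ij = r_ij · s_i · s_j:
  σ(Q1,Q2) = 0.19 × 1.15 × 1.25 = 0.2731
  σ(Q1,Q3) = 0.32 × 1.15 × 1.25 = 0.4600
  σ(Q2,Q3) = 0.58 × 1.25 × 1.25 = 0.9062
σ²_T = Σσ²ᵢ + 2·Σσ_ij = 4.4475 + 2 × 1.6393 = 7.7261
α = (3/2)·(1 − 4.4475/7.7261) = 0.64

α = 0.64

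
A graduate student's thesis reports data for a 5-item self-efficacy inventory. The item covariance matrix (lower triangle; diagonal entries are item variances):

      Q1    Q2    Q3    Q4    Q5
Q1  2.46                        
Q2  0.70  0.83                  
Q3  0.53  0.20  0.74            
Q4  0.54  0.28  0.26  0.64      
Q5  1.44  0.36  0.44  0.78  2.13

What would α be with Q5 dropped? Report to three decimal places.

Remaining items: Q1, Q2, Q3, Q4 (k = 4).
ΣVar(i) = 2.46 + 0.83 + 0.74 + 0.64 = 4.67
total variance = 4.67 + 2 × 2.51 = 9.69
α (item deleted) = (4/3)·(1 − 4.67/9.69) = 0.691

α = 0.691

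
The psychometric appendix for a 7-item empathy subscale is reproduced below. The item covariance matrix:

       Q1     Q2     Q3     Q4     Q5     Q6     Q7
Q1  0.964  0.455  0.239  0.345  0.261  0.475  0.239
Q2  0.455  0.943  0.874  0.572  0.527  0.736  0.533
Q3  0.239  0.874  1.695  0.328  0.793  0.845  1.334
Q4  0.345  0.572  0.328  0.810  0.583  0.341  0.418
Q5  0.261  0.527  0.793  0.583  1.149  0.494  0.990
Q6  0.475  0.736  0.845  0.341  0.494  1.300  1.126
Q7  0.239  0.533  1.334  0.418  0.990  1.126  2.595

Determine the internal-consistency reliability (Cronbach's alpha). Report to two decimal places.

Σσ²ᵢ = 0.964 + 0.943 + 1.695 + 0.810 + 1.149 + 1.300 + 2.595 = 9.456
Sum of off-diagonal covariances = 12.508
total variance = 9.456 + 2 × 12.508 = 34.472
α = (k/(k−1))·(1 − Σσ²ᵢ/total variance) = (7/6)·(1 − 9.456/34.472) = 0.85

α = 0.85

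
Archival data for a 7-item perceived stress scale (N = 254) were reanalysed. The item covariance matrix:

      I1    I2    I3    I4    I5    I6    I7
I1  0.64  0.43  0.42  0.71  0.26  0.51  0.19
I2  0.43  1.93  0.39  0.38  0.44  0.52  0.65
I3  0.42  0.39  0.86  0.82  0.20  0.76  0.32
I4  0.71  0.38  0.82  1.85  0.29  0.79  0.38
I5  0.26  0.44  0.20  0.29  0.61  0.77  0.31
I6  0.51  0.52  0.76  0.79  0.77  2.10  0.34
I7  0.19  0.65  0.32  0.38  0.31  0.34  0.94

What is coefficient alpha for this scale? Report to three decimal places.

sum of item variances = 0.64 + 1.93 + 0.86 + 1.85 + 0.61 + 2.10 + 0.94 = 8.93
Sum of off-diagonal covariances = 9.88
σ²_T = 8.93 + 2 × 9.88 = 28.69
α = (k/(k−1))·(1 − sum of item variances/σ²_T) = (7/6)·(1 − 8.93/28.69) = 0.804

coefficient alpha = 0.804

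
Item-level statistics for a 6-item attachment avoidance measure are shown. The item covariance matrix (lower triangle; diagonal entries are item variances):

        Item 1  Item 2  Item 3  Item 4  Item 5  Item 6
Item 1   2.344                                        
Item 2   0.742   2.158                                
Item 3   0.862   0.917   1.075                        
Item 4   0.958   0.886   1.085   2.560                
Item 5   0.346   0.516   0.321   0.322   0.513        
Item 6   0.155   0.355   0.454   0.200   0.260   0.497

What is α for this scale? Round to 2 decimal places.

Σσ²ᵢ = 2.344 + 2.158 + 1.075 + 2.560 + 0.513 + 0.497 = 9.147
Sum of off-diagonal covariances = 8.379
σ²_T = 9.147 + 2 × 8.379 = 25.905
α = (k/(k−1))·(1 − Σσ²ᵢ/σ²_T) = (6/5)·(1 − 9.147/25.905) = 0.78

α = 0.78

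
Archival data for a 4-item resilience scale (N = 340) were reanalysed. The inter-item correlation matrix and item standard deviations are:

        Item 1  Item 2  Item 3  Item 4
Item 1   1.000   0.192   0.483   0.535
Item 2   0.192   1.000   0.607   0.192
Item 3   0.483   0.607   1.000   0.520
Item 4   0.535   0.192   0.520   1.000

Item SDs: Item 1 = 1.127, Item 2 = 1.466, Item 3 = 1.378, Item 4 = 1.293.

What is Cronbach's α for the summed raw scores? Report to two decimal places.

α = 0.74

Σσ²ᵢ = 1.127² + 1.466² + 1.378² + 1.293² = 6.9900
Covariances σ_ij = r_ij · s_i · s_j:
  σ(Item 1,Item 2) = 0.192 × 1.127 × 1.466 = 0.3172
  σ(Item 1,Item 3) = 0.483 × 1.127 × 1.378 = 0.7501
  σ(Item 1,Item 4) = 0.535 × 1.127 × 1.293 = 0.7796
  σ(Item 2,Item 3) = 0.607 × 1.466 × 1.378 = 1.2262
  σ(Item 2,Item 4) = 0.192 × 1.466 × 1.293 = 0.3639
  σ(Item 3,Item 4) = 0.520 × 1.378 × 1.293 = 0.9265
σ²_T = Σσ²ᵢ + 2·Σσ_ij = 6.9900 + 2 × 4.3635 = 15.7170
α = (4/3)·(1 − 6.9900/15.7170) = 0.74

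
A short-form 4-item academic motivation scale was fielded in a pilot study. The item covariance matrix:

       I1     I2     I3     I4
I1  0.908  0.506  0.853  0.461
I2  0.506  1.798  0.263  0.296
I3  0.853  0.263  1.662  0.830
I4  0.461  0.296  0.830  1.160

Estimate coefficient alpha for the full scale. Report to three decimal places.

Σσᵢ² = 0.908 + 1.798 + 1.662 + 1.160 = 5.528
Σ_{i<j} σ_ij = 3.209
σ²_total = 5.528 + 2 × 3.209 = 11.946
α = (k/(k−1))·(1 − Σσᵢ²/σ²_total) = (4/3)·(1 − 5.528/11.946) = 0.716

α = 0.716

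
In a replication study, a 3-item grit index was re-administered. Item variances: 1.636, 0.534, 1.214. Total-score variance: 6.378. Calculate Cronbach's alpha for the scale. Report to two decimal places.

Σσᵢ² = 1.636 + 0.534 + 1.214 = 3.384
α = (k/(k−1))·(1 − Σσᵢ²/total variance) = (3/2)·(1 − 3.384/6.378) = 0.70

Cronbach's alpha = 0.70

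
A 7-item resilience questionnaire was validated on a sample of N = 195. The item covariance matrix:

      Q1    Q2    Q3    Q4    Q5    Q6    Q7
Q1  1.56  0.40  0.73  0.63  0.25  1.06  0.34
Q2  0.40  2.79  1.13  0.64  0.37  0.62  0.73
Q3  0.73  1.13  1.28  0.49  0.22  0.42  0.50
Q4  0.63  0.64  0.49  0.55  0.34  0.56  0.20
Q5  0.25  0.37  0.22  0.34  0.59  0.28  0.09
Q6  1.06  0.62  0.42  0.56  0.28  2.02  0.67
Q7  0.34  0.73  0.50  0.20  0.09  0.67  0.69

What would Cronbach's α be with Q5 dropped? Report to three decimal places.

Remaining items: Q1, Q2, Q3, Q4, Q6, Q7 (k = 6).
ΣVar(i) = 1.56 + 2.79 + 1.28 + 0.55 + 2.02 + 0.69 = 8.89
Var(T) = 8.89 + 2 × 9.12 = 27.13
α (item deleted) = (6/5)·(1 − 8.89/27.13) = 0.807

Cronbach's α = 0.807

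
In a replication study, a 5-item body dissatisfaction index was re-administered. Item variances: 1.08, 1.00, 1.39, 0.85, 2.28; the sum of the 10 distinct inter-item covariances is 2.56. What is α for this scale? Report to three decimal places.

sum of item variances = 1.08 + 1.00 + 1.39 + 0.85 + 2.28 = 6.60
Sum of distinct covariances = 2.56
Var(T) = sum of item variances + 2·Σcov = 6.60 + 2 × 2.56 = 11.72
α = (5/4)·(1 − 6.60/11.72) = 0.546

α = 0.546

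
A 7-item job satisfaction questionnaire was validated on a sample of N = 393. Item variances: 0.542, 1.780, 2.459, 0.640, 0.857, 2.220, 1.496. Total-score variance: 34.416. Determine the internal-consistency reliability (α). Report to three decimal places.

Σσᵢ² = 0.542 + 1.780 + 2.459 + 0.640 + 0.857 + 2.220 + 1.496 = 9.994
α = (k/(k−1))·(1 − Σσᵢ²/σ²_total) = (7/6)·(1 − 9.994/34.416) = 0.828

α = 0.828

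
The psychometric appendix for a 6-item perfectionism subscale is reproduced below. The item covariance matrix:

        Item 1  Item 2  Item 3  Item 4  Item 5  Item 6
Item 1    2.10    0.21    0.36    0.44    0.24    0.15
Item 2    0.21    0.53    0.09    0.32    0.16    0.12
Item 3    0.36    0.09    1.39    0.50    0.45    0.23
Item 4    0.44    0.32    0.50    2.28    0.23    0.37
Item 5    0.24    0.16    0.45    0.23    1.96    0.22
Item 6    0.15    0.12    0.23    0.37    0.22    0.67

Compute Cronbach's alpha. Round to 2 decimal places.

Σσ²ᵢ = 2.10 + 0.53 + 1.39 + 2.28 + 1.96 + 0.67 = 8.93
Sum of off-diagonal covariances = 4.09
total variance = 8.93 + 2 × 4.09 = 17.11
α = (k/(k−1))·(1 − Σσ²ᵢ/total variance) = (6/5)·(1 − 8.93/17.11) = 0.57

α = 0.57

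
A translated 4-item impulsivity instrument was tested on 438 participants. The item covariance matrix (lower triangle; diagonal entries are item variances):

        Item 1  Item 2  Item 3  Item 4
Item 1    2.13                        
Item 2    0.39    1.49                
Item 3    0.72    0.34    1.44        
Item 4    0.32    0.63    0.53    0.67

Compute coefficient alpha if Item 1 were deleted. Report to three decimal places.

Remaining items: Item 2, Item 3, Item 4 (k = 3).
Σσ²ᵢ = 1.49 + 1.44 + 0.67 = 3.60
σ²_total = 3.60 + 2 × 1.50 = 6.60
α (item deleted) = (3/2)·(1 − 3.60/6.60) = 0.682

α = 0.682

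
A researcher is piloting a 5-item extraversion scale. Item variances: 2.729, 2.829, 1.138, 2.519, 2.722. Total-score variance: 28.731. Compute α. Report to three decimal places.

α = 0.731

Σσ²ᵢ = 2.729 + 2.829 + 1.138 + 2.519 + 2.722 = 11.937
α = (k/(k−1))·(1 − Σσ²ᵢ/σ²_total) = (5/4)·(1 − 11.937/28.731) = 0.731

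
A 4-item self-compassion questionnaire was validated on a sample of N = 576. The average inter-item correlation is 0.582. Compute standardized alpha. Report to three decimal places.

Standardized α = k·r̄ / (1 + (k−1)·r̄) = 4 × 0.582 / (1 + 3 × 0.582)
  = 2.3280 / 2.7460 = 0.848

α = 0.848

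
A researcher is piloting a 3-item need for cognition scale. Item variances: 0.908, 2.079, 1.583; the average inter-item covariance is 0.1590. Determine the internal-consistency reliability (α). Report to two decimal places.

ΣVar(i) = 0.908 + 2.079 + 1.583 = 4.570
Sum of the 3 distinct covariances = 3 × 0.1590 = 0.4770
Var(T) = ΣVar(i) + 2·Σcov = 4.570 + 2 × 0.4770 = 5.5240
α = (3/2)·(1 − 4.570/5.5240) = 0.26

α = 0.26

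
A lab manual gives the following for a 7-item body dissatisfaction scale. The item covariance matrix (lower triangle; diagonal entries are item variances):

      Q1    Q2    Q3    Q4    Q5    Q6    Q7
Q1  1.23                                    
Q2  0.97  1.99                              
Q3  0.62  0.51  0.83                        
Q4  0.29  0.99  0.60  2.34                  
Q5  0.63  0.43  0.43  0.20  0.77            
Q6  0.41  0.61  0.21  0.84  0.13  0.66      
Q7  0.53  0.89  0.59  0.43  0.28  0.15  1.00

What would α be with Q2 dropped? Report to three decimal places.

α = 0.780

Remaining items: Q1, Q3, Q4, Q5, Q6, Q7 (k = 6).
Σσ²ᵢ = 1.23 + 0.83 + 2.34 + 0.77 + 0.66 + 1.00 = 6.83
σ²_total = 6.83 + 2 × 6.34 = 19.51
α (item deleted) = (6/5)·(1 − 6.83/19.51) = 0.780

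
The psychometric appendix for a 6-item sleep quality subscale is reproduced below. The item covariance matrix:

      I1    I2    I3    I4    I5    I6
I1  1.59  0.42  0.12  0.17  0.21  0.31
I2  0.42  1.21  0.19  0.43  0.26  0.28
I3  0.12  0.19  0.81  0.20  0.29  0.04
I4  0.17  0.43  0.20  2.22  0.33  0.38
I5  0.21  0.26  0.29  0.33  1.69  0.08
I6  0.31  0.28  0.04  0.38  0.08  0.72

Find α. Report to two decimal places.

α = 0.57

sum of item variances = 1.59 + 1.21 + 0.81 + 2.22 + 1.69 + 0.72 = 8.24
Sum of the distinct covariances = 3.71
Var(T) = 8.24 + 2 × 3.71 = 15.66
α = (k/(k−1))·(1 − sum of item variances/Var(T)) = (6/5)·(1 − 8.24/15.66) = 0.57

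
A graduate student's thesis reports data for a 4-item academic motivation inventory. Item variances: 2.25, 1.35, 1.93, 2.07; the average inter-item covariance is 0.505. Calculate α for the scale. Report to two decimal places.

Σσᵢ² = 2.25 + 1.35 + 1.93 + 2.07 = 7.60
Sum of the 6 distinct covariances = 6 × 0.505 = 3.030
σ²_total = Σσᵢ² + 2·Σcov = 7.60 + 2 × 3.030 = 13.660
α = (4/3)·(1 − 7.60/13.660) = 0.59

α = 0.59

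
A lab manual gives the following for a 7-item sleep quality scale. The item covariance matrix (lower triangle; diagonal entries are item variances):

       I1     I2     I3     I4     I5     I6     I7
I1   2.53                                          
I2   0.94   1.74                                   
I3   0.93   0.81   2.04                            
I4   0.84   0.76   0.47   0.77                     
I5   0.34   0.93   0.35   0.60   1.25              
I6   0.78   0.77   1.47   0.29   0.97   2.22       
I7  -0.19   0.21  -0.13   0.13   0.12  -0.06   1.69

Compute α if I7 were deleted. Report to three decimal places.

Remaining items: I1, I2, I3, I4, I5, I6 (k = 6).
ΣVar(i) = 2.53 + 1.74 + 2.04 + 0.77 + 1.25 + 2.22 = 10.55
σ²_T = 10.55 + 2 × 11.25 = 33.05
α (item deleted) = (6/5)·(1 − 10.55/33.05) = 0.817

α = 0.817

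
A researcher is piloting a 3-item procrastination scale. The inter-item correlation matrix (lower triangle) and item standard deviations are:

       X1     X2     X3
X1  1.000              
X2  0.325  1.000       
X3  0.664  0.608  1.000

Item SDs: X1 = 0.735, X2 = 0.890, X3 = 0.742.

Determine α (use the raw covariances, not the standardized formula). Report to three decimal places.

Σσ²ᵢ = 0.735² + 0.890² + 0.742² = 1.8829
Covariances σ_ij = r_ij · s_i · s_j:
  σ(X1,X2) = 0.325 × 0.735 × 0.890 = 0.2126
  σ(X1,X3) = 0.664 × 0.735 × 0.742 = 0.3621
  σ(X2,X3) = 0.608 × 0.890 × 0.742 = 0.4015
σ²_T = Σσ²ᵢ + 2·Σσ_ij = 1.8829 + 2 × 0.9762 = 3.8353
α = (3/2)·(1 − 1.8829/3.8353) = 0.764

α = 0.764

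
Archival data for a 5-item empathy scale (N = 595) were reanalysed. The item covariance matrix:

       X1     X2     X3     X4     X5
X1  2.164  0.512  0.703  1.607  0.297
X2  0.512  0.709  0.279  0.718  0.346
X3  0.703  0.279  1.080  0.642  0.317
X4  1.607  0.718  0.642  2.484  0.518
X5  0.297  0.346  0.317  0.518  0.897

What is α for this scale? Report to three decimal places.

α = 0.773

Σσᵢ² = 2.164 + 0.709 + 1.080 + 2.484 + 0.897 = 7.334
Σ_{i<j} σ_ij = 5.939
Var(T) = 7.334 + 2 × 5.939 = 19.212
α = (k/(k−1))·(1 − Σσᵢ²/Var(T)) = (5/4)·(1 − 7.334/19.212) = 0.773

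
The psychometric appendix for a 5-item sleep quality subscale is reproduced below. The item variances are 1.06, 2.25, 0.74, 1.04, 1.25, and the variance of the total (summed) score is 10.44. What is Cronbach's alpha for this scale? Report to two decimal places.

α = 0.49

ΣVar(i) = 1.06 + 2.25 + 0.74 + 1.04 + 1.25 = 6.34
α = (k/(k−1))·(1 − ΣVar(i)/σ²_total) = (5/4)·(1 − 6.34/10.44) = 0.49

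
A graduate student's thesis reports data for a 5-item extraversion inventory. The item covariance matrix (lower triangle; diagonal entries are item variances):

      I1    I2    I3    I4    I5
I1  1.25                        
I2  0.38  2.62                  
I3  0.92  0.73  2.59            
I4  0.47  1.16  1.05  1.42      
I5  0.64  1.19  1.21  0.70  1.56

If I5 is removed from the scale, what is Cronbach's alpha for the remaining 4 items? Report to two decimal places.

Cronbach's alpha = 0.73

Remaining items: I1, I2, I3, I4 (k = 4).
sum of item variances = 1.25 + 2.62 + 2.59 + 1.42 = 7.88
Var(T) = 7.88 + 2 × 4.71 = 17.30
α (item deleted) = (4/3)·(1 − 7.88/17.30) = 0.73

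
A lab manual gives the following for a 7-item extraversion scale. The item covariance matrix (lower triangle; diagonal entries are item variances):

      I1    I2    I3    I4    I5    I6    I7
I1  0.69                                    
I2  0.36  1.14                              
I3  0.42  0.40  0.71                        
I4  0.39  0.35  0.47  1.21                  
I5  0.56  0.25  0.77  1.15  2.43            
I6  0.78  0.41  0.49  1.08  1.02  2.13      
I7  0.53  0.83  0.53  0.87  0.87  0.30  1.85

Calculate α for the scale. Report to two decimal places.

α = 0.84

ΣVar(i) = 0.69 + 1.14 + 0.71 + 1.21 + 2.43 + 2.13 + 1.85 = 10.16
Sum of the distinct covariances = 12.83
σ²_total = 10.16 + 2 × 12.83 = 35.82
α = (k/(k−1))·(1 − ΣVar(i)/σ²_total) = (7/6)·(1 − 10.16/35.82) = 0.84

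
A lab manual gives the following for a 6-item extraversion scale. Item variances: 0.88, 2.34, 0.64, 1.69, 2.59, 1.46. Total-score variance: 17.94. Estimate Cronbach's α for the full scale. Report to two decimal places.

Σσ²ᵢ = 0.88 + 2.34 + 0.64 + 1.69 + 2.59 + 1.46 = 9.60
α = (k/(k−1))·(1 − Σσ²ᵢ/Var(T)) = (6/5)·(1 − 9.60/17.94) = 0.56

Cronbach's α = 0.56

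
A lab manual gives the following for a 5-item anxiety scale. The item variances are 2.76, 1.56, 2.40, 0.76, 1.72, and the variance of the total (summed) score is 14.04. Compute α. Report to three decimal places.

α = 0.431

Σσᵢ² = 2.76 + 1.56 + 2.40 + 0.76 + 1.72 = 9.20
α = (k/(k−1))·(1 − Σσᵢ²/Var(T)) = (5/4)·(1 − 9.20/14.04) = 0.431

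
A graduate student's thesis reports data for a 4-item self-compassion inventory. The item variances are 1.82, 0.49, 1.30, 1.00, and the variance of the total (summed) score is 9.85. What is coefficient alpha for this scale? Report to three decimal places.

sum of item variances = 1.82 + 0.49 + 1.30 + 1.00 = 4.61
α = (k/(k−1))·(1 − sum of item variances/total variance) = (4/3)·(1 − 4.61/9.85) = 0.709

coefficient alpha = 0.709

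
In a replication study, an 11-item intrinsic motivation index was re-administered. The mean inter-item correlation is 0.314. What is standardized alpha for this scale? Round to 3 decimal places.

Standardized α = k·r̄ / (1 + (k−1)·r̄) = 11 × 0.314 / (1 + 10 × 0.314)
  = 3.4540 / 4.1400 = 0.834

standardized alpha = 0.834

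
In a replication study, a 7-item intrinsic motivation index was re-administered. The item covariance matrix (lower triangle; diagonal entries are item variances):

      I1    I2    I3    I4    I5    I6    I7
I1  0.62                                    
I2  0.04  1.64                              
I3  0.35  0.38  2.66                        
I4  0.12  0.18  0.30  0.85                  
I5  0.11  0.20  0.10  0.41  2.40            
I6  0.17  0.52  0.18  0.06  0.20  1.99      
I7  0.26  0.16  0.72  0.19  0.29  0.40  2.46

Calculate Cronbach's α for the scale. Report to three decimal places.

α = 0.535

Σσᵢ² = 0.62 + 1.64 + 2.66 + 0.85 + 2.40 + 1.99 + 2.46 = 12.62
Σ_{i<j} σ_ij = 5.34
σ²_T = 12.62 + 2 × 5.34 = 23.30
α = (k/(k−1))·(1 − Σσᵢ²/σ²_T) = (7/6)·(1 − 12.62/23.30) = 0.535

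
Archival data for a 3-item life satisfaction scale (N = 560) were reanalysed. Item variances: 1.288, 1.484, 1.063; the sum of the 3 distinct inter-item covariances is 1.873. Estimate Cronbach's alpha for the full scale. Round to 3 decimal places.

α = 0.741

ΣVar(i) = 1.288 + 1.484 + 1.063 = 3.835
Sum of distinct covariances = 1.873
σ²_total = ΣVar(i) + 2·Σcov = 3.835 + 2 × 1.873 = 7.581
α = (3/2)·(1 − 3.835/7.581) = 0.741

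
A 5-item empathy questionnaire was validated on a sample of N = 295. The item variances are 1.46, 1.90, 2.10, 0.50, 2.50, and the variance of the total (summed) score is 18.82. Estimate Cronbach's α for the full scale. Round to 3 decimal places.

Σσᵢ² = 1.46 + 1.90 + 2.10 + 0.50 + 2.50 = 8.46
α = (k/(k−1))·(1 − Σσᵢ²/σ²_T) = (5/4)·(1 − 8.46/18.82) = 0.688

α = 0.688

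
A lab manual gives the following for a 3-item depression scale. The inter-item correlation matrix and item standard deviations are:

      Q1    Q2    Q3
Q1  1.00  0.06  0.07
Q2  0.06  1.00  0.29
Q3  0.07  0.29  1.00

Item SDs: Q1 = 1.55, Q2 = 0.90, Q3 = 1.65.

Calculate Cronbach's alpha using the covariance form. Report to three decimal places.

α = 0.284

Σσ²ᵢ = 1.55² + 0.90² + 1.65² = 5.9350
Covariances σ_ij = r_ij · s_i · s_j:
  σ(Q1,Q2) = 0.06 × 1.55 × 0.90 = 0.0837
  σ(Q1,Q3) = 0.07 × 1.55 × 1.65 = 0.1790
  σ(Q2,Q3) = 0.29 × 0.90 × 1.65 = 0.4306
σ²_T = Σσ²ᵢ + 2·Σσ_ij = 5.9350 + 2 × 0.6933 = 7.3216
α = (3/2)·(1 − 5.9350/7.3216) = 0.284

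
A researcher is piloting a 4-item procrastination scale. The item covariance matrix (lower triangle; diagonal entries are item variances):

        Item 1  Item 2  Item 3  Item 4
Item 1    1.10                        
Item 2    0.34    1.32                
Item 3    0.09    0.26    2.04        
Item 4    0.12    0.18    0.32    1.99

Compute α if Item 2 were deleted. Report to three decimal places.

α = 0.257

Remaining items: Item 1, Item 3, Item 4 (k = 3).
sum of item variances = 1.10 + 2.04 + 1.99 = 5.13
σ²_T = 5.13 + 2 × 0.53 = 6.19
α (item deleted) = (3/2)·(1 − 5.13/6.19) = 0.257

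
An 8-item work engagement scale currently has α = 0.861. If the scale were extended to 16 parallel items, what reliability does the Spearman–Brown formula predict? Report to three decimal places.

Length factor m = 16/8 = 2.0000
α' = m·α / (1 + (m−1)·α)
   = 16/8 × 0.861 / (1 + (16/8 − 1) × 0.861)
   = 1.7220 / 1.8610 = 0.925

predicted reliability = 0.925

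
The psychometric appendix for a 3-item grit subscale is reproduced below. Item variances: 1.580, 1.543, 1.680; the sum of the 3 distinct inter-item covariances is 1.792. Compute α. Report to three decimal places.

ΣVar(i) = 1.580 + 1.543 + 1.680 = 4.803
Sum of distinct covariances = 1.792
σ²_T = ΣVar(i) + 2·Σcov = 4.803 + 2 × 1.792 = 8.387
α = (3/2)·(1 − 4.803/8.387) = 0.641

α = 0.641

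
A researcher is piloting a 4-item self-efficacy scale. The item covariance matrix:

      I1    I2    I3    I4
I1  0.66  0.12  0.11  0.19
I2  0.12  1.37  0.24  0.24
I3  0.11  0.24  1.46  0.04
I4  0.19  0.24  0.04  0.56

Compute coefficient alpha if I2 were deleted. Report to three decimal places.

Remaining items: I1, I3, I4 (k = 3).
Σσ²ᵢ = 0.66 + 1.46 + 0.56 = 2.68
σ²_T = 2.68 + 2 × 0.34 = 3.36
α (item deleted) = (3/2)·(1 − 2.68/3.36) = 0.304

coefficient alpha = 0.304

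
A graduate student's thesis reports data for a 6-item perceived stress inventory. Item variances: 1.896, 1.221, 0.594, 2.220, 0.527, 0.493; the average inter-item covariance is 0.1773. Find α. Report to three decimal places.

α = 0.520

Σσᵢ² = 1.896 + 1.221 + 0.594 + 2.220 + 0.527 + 0.493 = 6.951
Sum of the 15 distinct covariances = 15 × 0.1773 = 2.6595
total variance = Σσᵢ² + 2·Σcov = 6.951 + 2 × 2.6595 = 12.2700
α = (6/5)·(1 − 6.951/12.2700) = 0.520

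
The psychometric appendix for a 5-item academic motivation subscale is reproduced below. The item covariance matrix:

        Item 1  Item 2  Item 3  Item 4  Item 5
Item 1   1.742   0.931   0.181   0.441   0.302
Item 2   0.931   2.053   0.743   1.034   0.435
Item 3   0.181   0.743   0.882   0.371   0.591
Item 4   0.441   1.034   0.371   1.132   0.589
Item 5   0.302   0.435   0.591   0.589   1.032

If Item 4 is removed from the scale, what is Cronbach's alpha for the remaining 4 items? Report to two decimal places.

Remaining items: Item 1, Item 2, Item 3, Item 5 (k = 4).
ΣVar(i) = 1.742 + 2.053 + 0.882 + 1.032 = 5.709
total variance = 5.709 + 2 × 3.183 = 12.075
α (item deleted) = (4/3)·(1 − 5.709/12.075) = 0.70

α = 0.70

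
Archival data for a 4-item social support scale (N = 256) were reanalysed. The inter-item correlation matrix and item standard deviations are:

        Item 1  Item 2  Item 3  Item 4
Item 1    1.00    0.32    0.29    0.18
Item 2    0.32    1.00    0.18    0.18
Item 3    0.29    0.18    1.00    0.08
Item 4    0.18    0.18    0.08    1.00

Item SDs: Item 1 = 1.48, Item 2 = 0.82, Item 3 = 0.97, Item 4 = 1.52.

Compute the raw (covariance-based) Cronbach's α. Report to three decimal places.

Σσ²ᵢ = 1.48² + 0.82² + 0.97² + 1.52² = 6.1141
Covariances σ_ij = r_ij · s_i · s_j:
  σ(Item 1,Item 2) = 0.32 × 1.48 × 0.82 = 0.3884
  σ(Item 1,Item 3) = 0.29 × 1.48 × 0.97 = 0.4163
  σ(Item 1,Item 4) = 0.18 × 1.48 × 1.52 = 0.4049
  σ(Item 2,Item 3) = 0.18 × 0.82 × 0.97 = 0.1432
  σ(Item 2,Item 4) = 0.18 × 0.82 × 1.52 = 0.2244
  σ(Item 3,Item 4) = 0.08 × 0.97 × 1.52 = 0.1180
σ²_T = Σσ²ᵢ + 2·Σσ_ij = 6.1141 + 2 × 1.6952 = 9.5045
α = (4/3)·(1 − 6.1141/9.5045) = 0.476

Cronbach's α = 0.476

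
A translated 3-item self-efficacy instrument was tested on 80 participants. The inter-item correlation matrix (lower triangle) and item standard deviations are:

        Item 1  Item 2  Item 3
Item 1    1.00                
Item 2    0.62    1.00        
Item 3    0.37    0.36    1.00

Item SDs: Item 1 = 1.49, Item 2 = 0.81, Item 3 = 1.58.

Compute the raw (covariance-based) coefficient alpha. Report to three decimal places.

α = 0.655

Σσ²ᵢ = 1.49² + 0.81² + 1.58² = 5.3726
Covariances σ_ij = r_ij · s_i · s_j:
  σ(Item 1,Item 2) = 0.62 × 1.49 × 0.81 = 0.7483
  σ(Item 1,Item 3) = 0.37 × 1.49 × 1.58 = 0.8711
  σ(Item 2,Item 3) = 0.36 × 0.81 × 1.58 = 0.4607
σ²_T = Σσ²ᵢ + 2·Σσ_ij = 5.3726 + 2 × 2.0801 = 9.5328
α = (3/2)·(1 − 5.3726/9.5328) = 0.655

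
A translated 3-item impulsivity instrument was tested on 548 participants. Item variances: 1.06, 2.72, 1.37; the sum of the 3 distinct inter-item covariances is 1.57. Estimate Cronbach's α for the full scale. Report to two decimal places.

Σσᵢ² = 1.06 + 2.72 + 1.37 = 5.15
Sum of distinct covariances = 1.57
σ²_total = Σσᵢ² + 2·Σcov = 5.15 + 2 × 1.57 = 8.29
α = (3/2)·(1 − 5.15/8.29) = 0.57

Cronbach's α = 0.57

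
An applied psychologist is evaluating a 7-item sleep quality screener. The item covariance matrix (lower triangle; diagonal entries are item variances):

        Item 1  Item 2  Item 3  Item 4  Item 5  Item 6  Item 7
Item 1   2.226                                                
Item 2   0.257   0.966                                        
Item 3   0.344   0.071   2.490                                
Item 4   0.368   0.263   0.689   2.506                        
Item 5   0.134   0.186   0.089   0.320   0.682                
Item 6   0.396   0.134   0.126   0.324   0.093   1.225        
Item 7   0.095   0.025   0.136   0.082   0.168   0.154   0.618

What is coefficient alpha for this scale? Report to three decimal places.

sum of item variances = 2.226 + 0.966 + 2.490 + 2.506 + 0.682 + 1.225 + 0.618 = 10.713
Σ_{i<j} σ_ij = 4.454
total variance = 10.713 + 2 × 4.454 = 19.621
α = (k/(k−1))·(1 − sum of item variances/total variance) = (7/6)·(1 − 10.713/19.621) = 0.530

α = 0.530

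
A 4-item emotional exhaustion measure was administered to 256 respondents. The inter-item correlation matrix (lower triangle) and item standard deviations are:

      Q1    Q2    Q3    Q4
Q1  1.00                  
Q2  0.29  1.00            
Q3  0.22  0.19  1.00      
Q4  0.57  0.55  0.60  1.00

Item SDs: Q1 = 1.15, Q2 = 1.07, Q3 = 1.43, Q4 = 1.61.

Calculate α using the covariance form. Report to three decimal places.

Σσ²ᵢ = 1.15² + 1.07² + 1.43² + 1.61² = 7.1044
Covariances σ_ij = r_ij · s_i · s_j:
  σ(Q1,Q2) = 0.29 × 1.15 × 1.07 = 0.3568
  σ(Q1,Q3) = 0.22 × 1.15 × 1.43 = 0.3618
  σ(Q1,Q4) = 0.57 × 1.15 × 1.61 = 1.0554
  σ(Q2,Q3) = 0.19 × 1.07 × 1.43 = 0.2907
  σ(Q2,Q4) = 0.55 × 1.07 × 1.61 = 0.9475
  σ(Q3,Q4) = 0.60 × 1.43 × 1.61 = 1.3814
σ²_T = Σσ²ᵢ + 2·Σσ_ij = 7.1044 + 2 × 4.3936 = 15.8916
α = (4/3)·(1 − 7.1044/15.8916) = 0.737

α = 0.737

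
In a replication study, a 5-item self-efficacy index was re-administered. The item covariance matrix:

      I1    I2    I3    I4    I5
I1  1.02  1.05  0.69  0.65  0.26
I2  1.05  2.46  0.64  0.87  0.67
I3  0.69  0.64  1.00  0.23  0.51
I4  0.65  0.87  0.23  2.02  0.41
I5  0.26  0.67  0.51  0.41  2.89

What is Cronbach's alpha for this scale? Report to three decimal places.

Σσ²ᵢ = 1.02 + 2.46 + 1.00 + 2.02 + 2.89 = 9.39
Sum of the distinct covariances = 5.98
total variance = 9.39 + 2 × 5.98 = 21.35
α = (k/(k−1))·(1 − Σσ²ᵢ/total variance) = (5/4)·(1 − 9.39/21.35) = 0.700

α = 0.700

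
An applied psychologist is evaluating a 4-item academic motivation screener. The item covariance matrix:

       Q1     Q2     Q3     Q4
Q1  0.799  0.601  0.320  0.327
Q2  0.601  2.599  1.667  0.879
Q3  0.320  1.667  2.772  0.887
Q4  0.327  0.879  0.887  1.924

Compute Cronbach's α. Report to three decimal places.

α = 0.715

ΣVar(i) = 0.799 + 2.599 + 2.772 + 1.924 = 8.094
Σ_{i<j} σ_ij = 4.681
Var(T) = 8.094 + 2 × 4.681 = 17.456
α = (k/(k−1))·(1 − ΣVar(i)/Var(T)) = (4/3)·(1 − 8.094/17.456) = 0.715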